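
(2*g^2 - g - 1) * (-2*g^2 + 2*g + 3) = -4*g^4 + 6*g^3 + 6*g^2 - 5*g - 3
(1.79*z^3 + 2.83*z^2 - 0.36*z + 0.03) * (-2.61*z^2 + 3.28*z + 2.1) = -4.6719*z^5 - 1.5151*z^4 + 13.981*z^3 + 4.6839*z^2 - 0.6576*z + 0.063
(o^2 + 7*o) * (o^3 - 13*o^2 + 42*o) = o^5 - 6*o^4 - 49*o^3 + 294*o^2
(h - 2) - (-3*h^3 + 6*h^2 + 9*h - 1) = 3*h^3 - 6*h^2 - 8*h - 1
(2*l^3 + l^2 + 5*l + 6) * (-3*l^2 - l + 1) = -6*l^5 - 5*l^4 - 14*l^3 - 22*l^2 - l + 6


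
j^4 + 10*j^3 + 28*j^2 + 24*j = j*(j + 2)^2*(j + 6)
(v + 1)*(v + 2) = v^2 + 3*v + 2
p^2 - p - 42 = (p - 7)*(p + 6)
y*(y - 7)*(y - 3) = y^3 - 10*y^2 + 21*y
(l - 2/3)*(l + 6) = l^2 + 16*l/3 - 4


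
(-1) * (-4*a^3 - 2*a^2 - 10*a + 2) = 4*a^3 + 2*a^2 + 10*a - 2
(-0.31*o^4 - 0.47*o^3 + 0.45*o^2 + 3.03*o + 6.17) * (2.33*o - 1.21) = -0.7223*o^5 - 0.72*o^4 + 1.6172*o^3 + 6.5154*o^2 + 10.7098*o - 7.4657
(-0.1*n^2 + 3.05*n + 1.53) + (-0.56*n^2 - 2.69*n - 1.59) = -0.66*n^2 + 0.36*n - 0.0600000000000001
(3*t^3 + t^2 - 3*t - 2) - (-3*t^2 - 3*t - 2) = 3*t^3 + 4*t^2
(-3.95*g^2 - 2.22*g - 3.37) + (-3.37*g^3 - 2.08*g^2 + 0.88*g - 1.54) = -3.37*g^3 - 6.03*g^2 - 1.34*g - 4.91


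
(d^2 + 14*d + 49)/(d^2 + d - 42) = (d + 7)/(d - 6)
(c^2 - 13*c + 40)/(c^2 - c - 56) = (c - 5)/(c + 7)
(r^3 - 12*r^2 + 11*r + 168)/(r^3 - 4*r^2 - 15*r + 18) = (r^2 - 15*r + 56)/(r^2 - 7*r + 6)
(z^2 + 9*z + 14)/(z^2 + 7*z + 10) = (z + 7)/(z + 5)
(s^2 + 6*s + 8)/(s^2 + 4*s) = (s + 2)/s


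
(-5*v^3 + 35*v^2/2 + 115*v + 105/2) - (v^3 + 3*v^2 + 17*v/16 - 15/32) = -6*v^3 + 29*v^2/2 + 1823*v/16 + 1695/32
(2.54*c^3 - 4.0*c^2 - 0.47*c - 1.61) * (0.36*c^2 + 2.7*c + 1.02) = 0.9144*c^5 + 5.418*c^4 - 8.3784*c^3 - 5.9286*c^2 - 4.8264*c - 1.6422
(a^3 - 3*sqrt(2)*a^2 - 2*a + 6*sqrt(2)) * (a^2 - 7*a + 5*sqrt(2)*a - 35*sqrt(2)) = a^5 - 7*a^4 + 2*sqrt(2)*a^4 - 32*a^3 - 14*sqrt(2)*a^3 - 4*sqrt(2)*a^2 + 224*a^2 + 28*sqrt(2)*a + 60*a - 420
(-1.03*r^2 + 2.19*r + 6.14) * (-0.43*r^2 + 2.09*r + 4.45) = 0.4429*r^4 - 3.0944*r^3 - 2.6466*r^2 + 22.5781*r + 27.323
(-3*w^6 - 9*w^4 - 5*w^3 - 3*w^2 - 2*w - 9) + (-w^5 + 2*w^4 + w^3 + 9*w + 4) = -3*w^6 - w^5 - 7*w^4 - 4*w^3 - 3*w^2 + 7*w - 5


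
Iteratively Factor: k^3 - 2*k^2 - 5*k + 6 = (k - 1)*(k^2 - k - 6) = (k - 3)*(k - 1)*(k + 2)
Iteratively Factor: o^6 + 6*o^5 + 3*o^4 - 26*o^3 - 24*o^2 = (o + 4)*(o^5 + 2*o^4 - 5*o^3 - 6*o^2) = (o + 3)*(o + 4)*(o^4 - o^3 - 2*o^2) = o*(o + 3)*(o + 4)*(o^3 - o^2 - 2*o) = o*(o + 1)*(o + 3)*(o + 4)*(o^2 - 2*o) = o^2*(o + 1)*(o + 3)*(o + 4)*(o - 2)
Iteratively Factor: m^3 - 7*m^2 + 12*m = (m)*(m^2 - 7*m + 12) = m*(m - 4)*(m - 3)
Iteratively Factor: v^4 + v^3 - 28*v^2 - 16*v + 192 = (v - 4)*(v^3 + 5*v^2 - 8*v - 48) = (v - 4)*(v + 4)*(v^2 + v - 12) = (v - 4)*(v + 4)^2*(v - 3)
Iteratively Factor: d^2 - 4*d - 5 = (d - 5)*(d + 1)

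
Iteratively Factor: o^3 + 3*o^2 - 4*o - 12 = (o + 3)*(o^2 - 4) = (o - 2)*(o + 3)*(o + 2)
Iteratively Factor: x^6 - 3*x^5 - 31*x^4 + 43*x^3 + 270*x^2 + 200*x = (x + 2)*(x^5 - 5*x^4 - 21*x^3 + 85*x^2 + 100*x) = (x + 2)*(x + 4)*(x^4 - 9*x^3 + 15*x^2 + 25*x) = (x - 5)*(x + 2)*(x + 4)*(x^3 - 4*x^2 - 5*x) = (x - 5)^2*(x + 2)*(x + 4)*(x^2 + x) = x*(x - 5)^2*(x + 2)*(x + 4)*(x + 1)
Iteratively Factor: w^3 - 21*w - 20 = (w + 4)*(w^2 - 4*w - 5) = (w - 5)*(w + 4)*(w + 1)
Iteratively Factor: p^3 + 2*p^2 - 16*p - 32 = (p - 4)*(p^2 + 6*p + 8) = (p - 4)*(p + 2)*(p + 4)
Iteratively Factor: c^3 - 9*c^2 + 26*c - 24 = (c - 3)*(c^2 - 6*c + 8) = (c - 4)*(c - 3)*(c - 2)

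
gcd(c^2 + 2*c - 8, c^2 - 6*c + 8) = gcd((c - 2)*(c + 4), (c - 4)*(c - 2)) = c - 2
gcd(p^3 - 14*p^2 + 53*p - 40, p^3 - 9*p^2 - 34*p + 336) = p - 8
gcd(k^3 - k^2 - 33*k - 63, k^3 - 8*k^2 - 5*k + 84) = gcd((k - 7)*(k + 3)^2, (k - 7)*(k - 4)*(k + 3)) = k^2 - 4*k - 21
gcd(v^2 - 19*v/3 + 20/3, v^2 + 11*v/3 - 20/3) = v - 4/3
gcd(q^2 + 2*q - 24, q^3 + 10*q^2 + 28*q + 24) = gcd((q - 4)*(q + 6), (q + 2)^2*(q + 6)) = q + 6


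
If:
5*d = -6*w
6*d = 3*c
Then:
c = -12*w/5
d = -6*w/5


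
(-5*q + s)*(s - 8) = -5*q*s + 40*q + s^2 - 8*s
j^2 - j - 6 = (j - 3)*(j + 2)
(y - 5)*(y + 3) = y^2 - 2*y - 15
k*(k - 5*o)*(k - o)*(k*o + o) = k^4*o - 6*k^3*o^2 + k^3*o + 5*k^2*o^3 - 6*k^2*o^2 + 5*k*o^3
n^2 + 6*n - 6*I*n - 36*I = (n + 6)*(n - 6*I)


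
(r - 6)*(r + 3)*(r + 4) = r^3 + r^2 - 30*r - 72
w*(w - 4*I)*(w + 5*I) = w^3 + I*w^2 + 20*w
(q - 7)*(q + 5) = q^2 - 2*q - 35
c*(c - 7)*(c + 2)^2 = c^4 - 3*c^3 - 24*c^2 - 28*c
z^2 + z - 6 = (z - 2)*(z + 3)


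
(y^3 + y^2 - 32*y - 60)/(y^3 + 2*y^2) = (y^2 - y - 30)/y^2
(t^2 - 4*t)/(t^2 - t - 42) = t*(4 - t)/(-t^2 + t + 42)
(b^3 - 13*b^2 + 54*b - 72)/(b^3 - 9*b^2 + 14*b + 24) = (b - 3)/(b + 1)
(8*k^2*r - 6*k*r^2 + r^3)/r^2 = 8*k^2/r - 6*k + r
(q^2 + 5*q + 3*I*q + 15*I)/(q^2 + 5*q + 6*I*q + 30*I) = (q + 3*I)/(q + 6*I)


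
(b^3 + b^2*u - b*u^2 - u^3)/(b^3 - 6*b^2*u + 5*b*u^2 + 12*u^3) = (b^2 - u^2)/(b^2 - 7*b*u + 12*u^2)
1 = 1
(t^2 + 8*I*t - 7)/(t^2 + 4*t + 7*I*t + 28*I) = (t + I)/(t + 4)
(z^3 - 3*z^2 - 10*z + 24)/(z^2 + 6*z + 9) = (z^2 - 6*z + 8)/(z + 3)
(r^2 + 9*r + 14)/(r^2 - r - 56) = (r + 2)/(r - 8)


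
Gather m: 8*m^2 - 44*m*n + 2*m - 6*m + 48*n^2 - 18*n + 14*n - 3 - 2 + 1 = 8*m^2 + m*(-44*n - 4) + 48*n^2 - 4*n - 4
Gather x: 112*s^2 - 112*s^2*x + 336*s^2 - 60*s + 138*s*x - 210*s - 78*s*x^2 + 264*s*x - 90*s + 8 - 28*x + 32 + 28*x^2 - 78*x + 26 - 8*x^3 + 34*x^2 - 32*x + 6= 448*s^2 - 360*s - 8*x^3 + x^2*(62 - 78*s) + x*(-112*s^2 + 402*s - 138) + 72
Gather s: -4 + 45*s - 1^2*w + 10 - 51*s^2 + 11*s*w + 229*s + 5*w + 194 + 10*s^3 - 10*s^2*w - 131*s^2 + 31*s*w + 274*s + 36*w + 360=10*s^3 + s^2*(-10*w - 182) + s*(42*w + 548) + 40*w + 560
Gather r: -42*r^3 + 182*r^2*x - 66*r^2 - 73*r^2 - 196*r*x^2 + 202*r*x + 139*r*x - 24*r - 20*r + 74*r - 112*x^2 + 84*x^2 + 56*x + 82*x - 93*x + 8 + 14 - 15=-42*r^3 + r^2*(182*x - 139) + r*(-196*x^2 + 341*x + 30) - 28*x^2 + 45*x + 7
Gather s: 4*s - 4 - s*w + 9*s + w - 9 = s*(13 - w) + w - 13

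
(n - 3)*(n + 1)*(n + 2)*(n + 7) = n^4 + 7*n^3 - 7*n^2 - 55*n - 42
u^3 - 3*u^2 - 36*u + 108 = (u - 6)*(u - 3)*(u + 6)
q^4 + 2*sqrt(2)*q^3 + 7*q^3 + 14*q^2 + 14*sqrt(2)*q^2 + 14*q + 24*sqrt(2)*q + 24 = (q + 3)*(q + 4)*(q + sqrt(2))^2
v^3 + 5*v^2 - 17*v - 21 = (v - 3)*(v + 1)*(v + 7)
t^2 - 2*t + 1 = (t - 1)^2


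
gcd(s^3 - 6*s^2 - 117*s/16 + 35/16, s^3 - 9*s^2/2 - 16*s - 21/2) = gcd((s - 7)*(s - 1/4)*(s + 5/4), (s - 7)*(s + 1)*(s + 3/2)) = s - 7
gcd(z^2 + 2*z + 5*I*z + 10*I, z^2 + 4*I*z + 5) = z + 5*I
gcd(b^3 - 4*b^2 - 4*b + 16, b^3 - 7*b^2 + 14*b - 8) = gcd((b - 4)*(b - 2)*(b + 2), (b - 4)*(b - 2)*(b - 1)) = b^2 - 6*b + 8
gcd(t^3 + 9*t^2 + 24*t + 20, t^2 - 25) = t + 5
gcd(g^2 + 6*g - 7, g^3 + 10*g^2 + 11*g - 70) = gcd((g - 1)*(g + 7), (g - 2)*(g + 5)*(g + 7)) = g + 7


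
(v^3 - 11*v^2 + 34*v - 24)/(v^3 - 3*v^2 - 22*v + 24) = (v - 4)/(v + 4)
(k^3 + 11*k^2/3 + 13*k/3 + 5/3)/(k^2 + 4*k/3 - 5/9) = 3*(k^2 + 2*k + 1)/(3*k - 1)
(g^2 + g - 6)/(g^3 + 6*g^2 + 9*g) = (g - 2)/(g*(g + 3))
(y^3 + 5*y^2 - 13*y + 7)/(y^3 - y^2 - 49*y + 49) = (y - 1)/(y - 7)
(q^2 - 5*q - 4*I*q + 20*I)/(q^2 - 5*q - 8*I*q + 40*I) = (q - 4*I)/(q - 8*I)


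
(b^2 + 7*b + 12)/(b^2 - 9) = (b + 4)/(b - 3)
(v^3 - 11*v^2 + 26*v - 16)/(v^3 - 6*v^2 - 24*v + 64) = (v - 1)/(v + 4)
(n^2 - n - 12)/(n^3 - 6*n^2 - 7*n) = (-n^2 + n + 12)/(n*(-n^2 + 6*n + 7))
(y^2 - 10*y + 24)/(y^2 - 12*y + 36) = (y - 4)/(y - 6)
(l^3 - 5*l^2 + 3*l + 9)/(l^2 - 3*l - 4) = (l^2 - 6*l + 9)/(l - 4)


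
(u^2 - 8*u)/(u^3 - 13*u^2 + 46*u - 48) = u/(u^2 - 5*u + 6)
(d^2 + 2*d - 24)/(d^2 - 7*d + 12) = (d + 6)/(d - 3)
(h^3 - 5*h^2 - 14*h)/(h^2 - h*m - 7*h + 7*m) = h*(h + 2)/(h - m)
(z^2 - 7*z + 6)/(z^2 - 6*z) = (z - 1)/z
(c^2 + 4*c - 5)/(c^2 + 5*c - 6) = (c + 5)/(c + 6)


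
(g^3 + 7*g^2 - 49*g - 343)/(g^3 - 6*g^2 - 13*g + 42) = (g^2 + 14*g + 49)/(g^2 + g - 6)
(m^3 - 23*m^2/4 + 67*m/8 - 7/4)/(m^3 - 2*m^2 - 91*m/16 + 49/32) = 4*(m - 2)/(4*m + 7)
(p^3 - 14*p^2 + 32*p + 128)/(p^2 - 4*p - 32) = (p^2 - 6*p - 16)/(p + 4)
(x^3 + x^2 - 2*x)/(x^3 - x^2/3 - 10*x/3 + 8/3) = 3*x/(3*x - 4)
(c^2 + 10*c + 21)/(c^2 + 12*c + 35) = (c + 3)/(c + 5)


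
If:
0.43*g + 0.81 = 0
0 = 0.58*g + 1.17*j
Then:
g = -1.88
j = 0.93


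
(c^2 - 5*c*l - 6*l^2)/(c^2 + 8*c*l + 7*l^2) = (c - 6*l)/(c + 7*l)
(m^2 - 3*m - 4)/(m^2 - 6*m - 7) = (m - 4)/(m - 7)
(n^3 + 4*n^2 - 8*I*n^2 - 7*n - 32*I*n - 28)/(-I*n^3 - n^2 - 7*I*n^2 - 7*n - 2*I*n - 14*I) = (I*n^3 + 4*n^2*(2 + I) + n*(32 - 7*I) - 28*I)/(n^3 + n^2*(7 - I) + n*(2 - 7*I) + 14)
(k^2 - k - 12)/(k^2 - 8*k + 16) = (k + 3)/(k - 4)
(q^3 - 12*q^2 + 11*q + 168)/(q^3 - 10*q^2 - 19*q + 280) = (q + 3)/(q + 5)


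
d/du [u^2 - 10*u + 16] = 2*u - 10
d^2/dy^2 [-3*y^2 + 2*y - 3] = -6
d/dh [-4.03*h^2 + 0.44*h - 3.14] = 0.44 - 8.06*h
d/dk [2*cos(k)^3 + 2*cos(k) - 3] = 6*sin(k)^3 - 8*sin(k)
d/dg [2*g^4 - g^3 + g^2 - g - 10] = 8*g^3 - 3*g^2 + 2*g - 1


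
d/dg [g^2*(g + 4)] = g*(3*g + 8)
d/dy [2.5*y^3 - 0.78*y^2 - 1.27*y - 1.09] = 7.5*y^2 - 1.56*y - 1.27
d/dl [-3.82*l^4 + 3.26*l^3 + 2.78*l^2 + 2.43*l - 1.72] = -15.28*l^3 + 9.78*l^2 + 5.56*l + 2.43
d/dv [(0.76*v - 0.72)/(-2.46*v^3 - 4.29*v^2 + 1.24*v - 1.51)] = (3.7392*v^3 - 2.0532*v^2 - 6.1776*v - 0.2548)/(6.0516*v^6 + 21.1068*v^5 + 12.3033*v^4 - 3.21*v^3 + 14.4934*v^2 - 3.7448*v + 2.2801)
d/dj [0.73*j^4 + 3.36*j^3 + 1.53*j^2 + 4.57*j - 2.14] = 2.92*j^3 + 10.08*j^2 + 3.06*j + 4.57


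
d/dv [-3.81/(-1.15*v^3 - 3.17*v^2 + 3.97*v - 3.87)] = (-13.1445*v^2 - 24.1554*v + 15.1257)/(1.15*v^3 + 3.17*v^2 - 3.97*v + 3.87)^2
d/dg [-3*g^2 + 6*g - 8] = 6 - 6*g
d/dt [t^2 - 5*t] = 2*t - 5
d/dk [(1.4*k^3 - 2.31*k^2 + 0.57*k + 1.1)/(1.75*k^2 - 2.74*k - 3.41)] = (2.45*k^4 - 7.672*k^3 - 8.9901*k^2 + 11.9042*k + 1.0703)/(3.0625*k^4 - 9.59*k^3 - 4.4274*k^2 + 18.6868*k + 11.6281)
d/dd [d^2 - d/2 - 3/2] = 2*d - 1/2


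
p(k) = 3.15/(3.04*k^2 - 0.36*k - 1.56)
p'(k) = 3.15*(0.36 - 6.08*k)/(3.04*k^2 - 0.36*k - 1.56)^2 = (1.134 - 19.152*k)/(-3.04*k^2 + 0.36*k + 1.56)^2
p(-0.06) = -2.06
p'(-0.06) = 0.98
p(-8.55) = 0.01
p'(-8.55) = 0.00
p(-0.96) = 1.98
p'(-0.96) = 7.75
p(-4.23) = 0.06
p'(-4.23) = 0.03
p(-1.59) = 0.47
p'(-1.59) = 0.70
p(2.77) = 0.15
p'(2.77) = -0.12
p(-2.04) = 0.27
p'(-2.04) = 0.29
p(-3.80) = 0.07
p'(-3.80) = 0.04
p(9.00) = 0.01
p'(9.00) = -0.00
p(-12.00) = 0.01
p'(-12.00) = 0.00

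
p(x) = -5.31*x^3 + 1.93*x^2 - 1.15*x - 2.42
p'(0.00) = -1.15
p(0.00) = -2.42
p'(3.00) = -132.94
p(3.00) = -131.87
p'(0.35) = -1.75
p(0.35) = -2.81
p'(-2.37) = -99.78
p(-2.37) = 81.83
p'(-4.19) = -296.99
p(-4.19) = 426.89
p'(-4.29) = -310.89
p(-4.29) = 457.28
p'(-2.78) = -134.99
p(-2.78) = 129.78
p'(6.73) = -696.69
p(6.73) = -1541.34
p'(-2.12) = -80.93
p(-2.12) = 59.29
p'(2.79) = -114.38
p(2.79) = -105.93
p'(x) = -15.93*x^2 + 3.86*x - 1.15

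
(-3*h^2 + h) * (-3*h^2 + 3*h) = 9*h^4 - 12*h^3 + 3*h^2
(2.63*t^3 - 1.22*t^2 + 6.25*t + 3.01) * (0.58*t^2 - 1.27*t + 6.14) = 1.5254*t^5 - 4.0477*t^4 + 21.3226*t^3 - 13.6825*t^2 + 34.5523*t + 18.4814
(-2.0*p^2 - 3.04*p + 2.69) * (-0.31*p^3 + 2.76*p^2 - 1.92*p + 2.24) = 0.62*p^5 - 4.5776*p^4 - 5.3843*p^3 + 8.7812*p^2 - 11.9744*p + 6.0256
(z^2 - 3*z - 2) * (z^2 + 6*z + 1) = z^4 + 3*z^3 - 19*z^2 - 15*z - 2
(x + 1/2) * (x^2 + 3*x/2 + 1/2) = x^3 + 2*x^2 + 5*x/4 + 1/4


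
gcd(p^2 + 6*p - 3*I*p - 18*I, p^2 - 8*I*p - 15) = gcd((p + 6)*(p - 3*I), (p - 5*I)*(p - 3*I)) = p - 3*I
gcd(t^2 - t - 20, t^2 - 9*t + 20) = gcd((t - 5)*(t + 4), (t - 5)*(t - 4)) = t - 5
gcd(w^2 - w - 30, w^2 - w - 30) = w^2 - w - 30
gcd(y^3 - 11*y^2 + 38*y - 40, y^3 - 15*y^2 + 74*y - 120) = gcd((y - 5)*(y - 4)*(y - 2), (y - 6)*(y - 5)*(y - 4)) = y^2 - 9*y + 20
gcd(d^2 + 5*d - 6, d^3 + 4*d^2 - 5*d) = d - 1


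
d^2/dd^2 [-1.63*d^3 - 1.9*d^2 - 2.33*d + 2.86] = -9.78*d - 3.8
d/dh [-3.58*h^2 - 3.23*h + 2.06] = -7.16*h - 3.23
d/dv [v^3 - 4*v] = 3*v^2 - 4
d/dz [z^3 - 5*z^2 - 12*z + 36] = 3*z^2 - 10*z - 12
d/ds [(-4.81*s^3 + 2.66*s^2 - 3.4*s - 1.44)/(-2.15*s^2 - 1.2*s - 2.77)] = (10.3415*s^4 + 11.544*s^3 + 29.4691*s^2 - 20.9284*s + 7.69)/(4.6225*s^4 + 5.16*s^3 + 13.351*s^2 + 6.648*s + 7.6729)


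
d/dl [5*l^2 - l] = 10*l - 1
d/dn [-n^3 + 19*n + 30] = 19 - 3*n^2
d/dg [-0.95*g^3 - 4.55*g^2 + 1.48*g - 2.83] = -2.85*g^2 - 9.1*g + 1.48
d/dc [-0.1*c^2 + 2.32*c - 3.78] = 2.32 - 0.2*c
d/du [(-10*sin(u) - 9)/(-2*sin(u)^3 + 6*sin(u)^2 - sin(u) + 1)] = (-40*sin(u)^3 + 6*sin(u)^2 + 108*sin(u) - 19)*cos(u)/(2*sin(u)^3 - 6*sin(u)^2 + sin(u) - 1)^2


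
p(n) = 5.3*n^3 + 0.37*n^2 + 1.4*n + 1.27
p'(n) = 15.9*n^2 + 0.74*n + 1.4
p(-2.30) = -64.48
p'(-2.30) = 83.81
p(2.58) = 98.36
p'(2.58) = 109.15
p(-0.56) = -0.33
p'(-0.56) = 5.97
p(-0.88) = -3.29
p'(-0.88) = 13.06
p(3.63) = 264.74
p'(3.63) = 213.60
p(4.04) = 362.44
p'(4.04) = 263.90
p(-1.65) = -23.84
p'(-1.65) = 43.47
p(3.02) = 154.85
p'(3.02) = 148.65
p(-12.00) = -9120.65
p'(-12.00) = 2282.12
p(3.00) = 151.90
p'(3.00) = 146.72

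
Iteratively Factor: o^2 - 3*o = (o)*(o - 3)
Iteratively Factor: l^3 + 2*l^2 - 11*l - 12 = (l + 1)*(l^2 + l - 12) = (l - 3)*(l + 1)*(l + 4)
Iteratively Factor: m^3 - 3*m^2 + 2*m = (m - 2)*(m^2 - m) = (m - 2)*(m - 1)*(m)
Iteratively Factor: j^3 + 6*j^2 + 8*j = (j + 2)*(j^2 + 4*j) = j*(j + 2)*(j + 4)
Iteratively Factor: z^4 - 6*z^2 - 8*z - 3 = (z - 3)*(z^3 + 3*z^2 + 3*z + 1) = (z - 3)*(z + 1)*(z^2 + 2*z + 1) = (z - 3)*(z + 1)^2*(z + 1)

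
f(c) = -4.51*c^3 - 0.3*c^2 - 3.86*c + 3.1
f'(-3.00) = -123.83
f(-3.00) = 133.75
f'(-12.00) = -1944.98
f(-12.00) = 7799.50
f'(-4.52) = -277.57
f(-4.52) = 430.90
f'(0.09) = -4.02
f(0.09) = 2.75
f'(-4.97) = -335.08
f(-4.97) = 568.54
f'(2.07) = -63.08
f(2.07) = -46.18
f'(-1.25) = -24.25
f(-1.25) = 16.26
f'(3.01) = -128.25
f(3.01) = -134.23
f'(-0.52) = -7.21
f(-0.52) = 5.66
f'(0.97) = -17.17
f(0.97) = -5.04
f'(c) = -13.53*c^2 - 0.6*c - 3.86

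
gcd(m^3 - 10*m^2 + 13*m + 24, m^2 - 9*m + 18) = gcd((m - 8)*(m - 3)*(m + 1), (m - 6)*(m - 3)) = m - 3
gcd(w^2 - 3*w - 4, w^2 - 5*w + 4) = w - 4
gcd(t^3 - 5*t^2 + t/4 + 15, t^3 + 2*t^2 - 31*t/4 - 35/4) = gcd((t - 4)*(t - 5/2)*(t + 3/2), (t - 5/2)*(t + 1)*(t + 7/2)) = t - 5/2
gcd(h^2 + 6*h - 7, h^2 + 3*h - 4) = h - 1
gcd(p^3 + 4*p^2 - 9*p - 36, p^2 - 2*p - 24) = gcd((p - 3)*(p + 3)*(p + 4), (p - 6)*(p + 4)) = p + 4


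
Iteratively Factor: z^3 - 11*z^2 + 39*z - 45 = (z - 3)*(z^2 - 8*z + 15) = (z - 5)*(z - 3)*(z - 3)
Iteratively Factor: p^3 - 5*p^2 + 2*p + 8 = (p + 1)*(p^2 - 6*p + 8) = (p - 4)*(p + 1)*(p - 2)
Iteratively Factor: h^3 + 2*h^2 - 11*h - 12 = (h + 1)*(h^2 + h - 12) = (h + 1)*(h + 4)*(h - 3)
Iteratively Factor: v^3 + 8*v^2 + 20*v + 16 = (v + 4)*(v^2 + 4*v + 4) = (v + 2)*(v + 4)*(v + 2)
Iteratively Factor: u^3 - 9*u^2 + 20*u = (u - 5)*(u^2 - 4*u) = (u - 5)*(u - 4)*(u)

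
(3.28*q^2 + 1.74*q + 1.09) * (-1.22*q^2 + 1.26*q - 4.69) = -4.0016*q^4 + 2.01*q^3 - 14.5206*q^2 - 6.7872*q - 5.1121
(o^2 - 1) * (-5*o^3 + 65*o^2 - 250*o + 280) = -5*o^5 + 65*o^4 - 245*o^3 + 215*o^2 + 250*o - 280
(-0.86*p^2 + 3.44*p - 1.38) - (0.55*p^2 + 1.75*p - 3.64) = -1.41*p^2 + 1.69*p + 2.26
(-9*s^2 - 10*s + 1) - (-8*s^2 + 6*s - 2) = -s^2 - 16*s + 3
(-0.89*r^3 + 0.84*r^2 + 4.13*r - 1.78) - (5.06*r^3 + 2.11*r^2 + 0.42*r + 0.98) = -5.95*r^3 - 1.27*r^2 + 3.71*r - 2.76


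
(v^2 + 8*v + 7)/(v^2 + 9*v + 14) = (v + 1)/(v + 2)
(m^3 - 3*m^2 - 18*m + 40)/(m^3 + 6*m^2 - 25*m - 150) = (m^2 + 2*m - 8)/(m^2 + 11*m + 30)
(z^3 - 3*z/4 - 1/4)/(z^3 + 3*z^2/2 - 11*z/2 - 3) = (z^2 - z/2 - 1/2)/(z^2 + z - 6)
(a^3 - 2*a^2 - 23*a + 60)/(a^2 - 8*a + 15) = (a^2 + a - 20)/(a - 5)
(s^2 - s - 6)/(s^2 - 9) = (s + 2)/(s + 3)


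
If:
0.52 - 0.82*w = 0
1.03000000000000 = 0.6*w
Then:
No Solution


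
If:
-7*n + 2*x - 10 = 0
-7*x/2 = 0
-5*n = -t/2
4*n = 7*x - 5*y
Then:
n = -10/7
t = -100/7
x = 0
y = 8/7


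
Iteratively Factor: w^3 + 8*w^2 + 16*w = (w + 4)*(w^2 + 4*w) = (w + 4)^2*(w)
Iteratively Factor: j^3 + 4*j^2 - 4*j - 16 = (j - 2)*(j^2 + 6*j + 8) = (j - 2)*(j + 2)*(j + 4)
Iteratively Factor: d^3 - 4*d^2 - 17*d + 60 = (d - 5)*(d^2 + d - 12) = (d - 5)*(d + 4)*(d - 3)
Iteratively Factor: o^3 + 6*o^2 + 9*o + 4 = (o + 4)*(o^2 + 2*o + 1) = (o + 1)*(o + 4)*(o + 1)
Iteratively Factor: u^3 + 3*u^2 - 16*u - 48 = (u - 4)*(u^2 + 7*u + 12) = (u - 4)*(u + 4)*(u + 3)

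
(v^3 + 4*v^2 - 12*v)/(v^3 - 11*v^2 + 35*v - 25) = v*(v^2 + 4*v - 12)/(v^3 - 11*v^2 + 35*v - 25)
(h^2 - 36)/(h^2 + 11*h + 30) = (h - 6)/(h + 5)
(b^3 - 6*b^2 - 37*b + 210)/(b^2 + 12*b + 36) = (b^2 - 12*b + 35)/(b + 6)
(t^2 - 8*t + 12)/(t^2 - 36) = (t - 2)/(t + 6)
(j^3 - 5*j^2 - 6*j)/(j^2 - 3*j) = (j^2 - 5*j - 6)/(j - 3)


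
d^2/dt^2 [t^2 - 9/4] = 2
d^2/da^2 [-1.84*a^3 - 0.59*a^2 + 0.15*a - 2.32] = -11.04*a - 1.18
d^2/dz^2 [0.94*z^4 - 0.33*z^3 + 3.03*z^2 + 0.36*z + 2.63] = 11.28*z^2 - 1.98*z + 6.06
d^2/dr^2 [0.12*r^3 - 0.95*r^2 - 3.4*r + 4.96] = 0.72*r - 1.9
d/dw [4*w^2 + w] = 8*w + 1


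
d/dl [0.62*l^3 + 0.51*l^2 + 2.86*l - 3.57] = 1.86*l^2 + 1.02*l + 2.86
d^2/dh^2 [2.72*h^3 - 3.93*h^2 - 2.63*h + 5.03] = 16.32*h - 7.86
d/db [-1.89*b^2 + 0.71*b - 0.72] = 0.71 - 3.78*b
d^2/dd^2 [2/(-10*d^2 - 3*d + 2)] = 4*(100*d^2 + 30*d - (20*d + 3)^2 - 20)/(10*d^2 + 3*d - 2)^3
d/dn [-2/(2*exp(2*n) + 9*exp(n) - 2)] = (8*exp(n) + 18)*exp(n)/(2*exp(2*n) + 9*exp(n) - 2)^2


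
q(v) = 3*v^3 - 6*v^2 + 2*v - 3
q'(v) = 9*v^2 - 12*v + 2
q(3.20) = 40.26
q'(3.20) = 55.76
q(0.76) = -3.63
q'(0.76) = -1.92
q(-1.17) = -18.36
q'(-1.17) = 28.36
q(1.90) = -0.28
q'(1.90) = 11.69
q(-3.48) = -209.05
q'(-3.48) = 152.75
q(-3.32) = -185.56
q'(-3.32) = 141.04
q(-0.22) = -3.76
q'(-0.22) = 5.08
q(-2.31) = -76.62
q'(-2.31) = 77.74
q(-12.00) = -6075.00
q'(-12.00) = 1442.00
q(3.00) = 30.00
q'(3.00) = 47.00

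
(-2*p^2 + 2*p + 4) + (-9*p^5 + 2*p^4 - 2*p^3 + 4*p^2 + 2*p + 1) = -9*p^5 + 2*p^4 - 2*p^3 + 2*p^2 + 4*p + 5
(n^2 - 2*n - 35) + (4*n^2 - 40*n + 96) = 5*n^2 - 42*n + 61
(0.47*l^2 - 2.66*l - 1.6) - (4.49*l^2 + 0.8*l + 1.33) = -4.02*l^2 - 3.46*l - 2.93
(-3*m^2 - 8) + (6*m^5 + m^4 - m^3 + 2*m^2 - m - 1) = 6*m^5 + m^4 - m^3 - m^2 - m - 9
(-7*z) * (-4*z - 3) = 28*z^2 + 21*z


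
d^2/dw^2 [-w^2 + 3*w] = -2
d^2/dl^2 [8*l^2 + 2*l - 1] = 16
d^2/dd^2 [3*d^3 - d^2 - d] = 18*d - 2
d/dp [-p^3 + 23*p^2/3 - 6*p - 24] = -3*p^2 + 46*p/3 - 6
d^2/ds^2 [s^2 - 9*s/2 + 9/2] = 2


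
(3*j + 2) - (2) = 3*j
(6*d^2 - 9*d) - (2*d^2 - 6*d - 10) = 4*d^2 - 3*d + 10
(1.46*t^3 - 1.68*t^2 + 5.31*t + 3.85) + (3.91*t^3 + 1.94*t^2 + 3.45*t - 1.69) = 5.37*t^3 + 0.26*t^2 + 8.76*t + 2.16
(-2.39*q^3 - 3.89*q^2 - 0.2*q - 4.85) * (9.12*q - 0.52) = -21.7968*q^4 - 34.234*q^3 + 0.1988*q^2 - 44.128*q + 2.522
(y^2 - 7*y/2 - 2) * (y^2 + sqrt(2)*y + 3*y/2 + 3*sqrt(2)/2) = y^4 - 2*y^3 + sqrt(2)*y^3 - 29*y^2/4 - 2*sqrt(2)*y^2 - 29*sqrt(2)*y/4 - 3*y - 3*sqrt(2)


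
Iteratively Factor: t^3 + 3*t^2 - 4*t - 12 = (t + 3)*(t^2 - 4) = (t + 2)*(t + 3)*(t - 2)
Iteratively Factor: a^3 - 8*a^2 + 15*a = (a)*(a^2 - 8*a + 15) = a*(a - 5)*(a - 3)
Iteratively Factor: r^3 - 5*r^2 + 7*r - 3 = (r - 3)*(r^2 - 2*r + 1) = (r - 3)*(r - 1)*(r - 1)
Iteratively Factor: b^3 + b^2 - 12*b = (b - 3)*(b^2 + 4*b) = b*(b - 3)*(b + 4)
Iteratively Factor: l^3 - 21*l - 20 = (l - 5)*(l^2 + 5*l + 4) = (l - 5)*(l + 1)*(l + 4)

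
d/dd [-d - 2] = -1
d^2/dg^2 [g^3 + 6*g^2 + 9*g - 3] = 6*g + 12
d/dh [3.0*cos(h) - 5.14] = -3.0*sin(h)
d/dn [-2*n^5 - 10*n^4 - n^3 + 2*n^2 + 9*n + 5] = -10*n^4 - 40*n^3 - 3*n^2 + 4*n + 9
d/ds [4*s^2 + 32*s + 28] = 8*s + 32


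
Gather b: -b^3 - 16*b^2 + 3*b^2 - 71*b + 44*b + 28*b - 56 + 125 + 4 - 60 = -b^3 - 13*b^2 + b + 13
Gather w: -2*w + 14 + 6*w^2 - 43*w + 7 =6*w^2 - 45*w + 21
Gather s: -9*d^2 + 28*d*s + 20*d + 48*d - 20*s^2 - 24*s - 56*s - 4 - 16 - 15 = -9*d^2 + 68*d - 20*s^2 + s*(28*d - 80) - 35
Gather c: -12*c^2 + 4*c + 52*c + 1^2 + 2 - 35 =-12*c^2 + 56*c - 32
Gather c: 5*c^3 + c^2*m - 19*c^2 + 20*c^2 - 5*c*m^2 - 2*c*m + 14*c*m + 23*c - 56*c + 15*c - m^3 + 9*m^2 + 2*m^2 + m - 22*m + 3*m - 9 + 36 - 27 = 5*c^3 + c^2*(m + 1) + c*(-5*m^2 + 12*m - 18) - m^3 + 11*m^2 - 18*m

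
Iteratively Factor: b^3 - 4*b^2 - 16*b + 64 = (b - 4)*(b^2 - 16) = (b - 4)*(b + 4)*(b - 4)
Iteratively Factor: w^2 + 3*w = (w + 3)*(w)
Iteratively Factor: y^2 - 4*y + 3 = (y - 1)*(y - 3)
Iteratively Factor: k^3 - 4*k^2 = (k)*(k^2 - 4*k) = k^2*(k - 4)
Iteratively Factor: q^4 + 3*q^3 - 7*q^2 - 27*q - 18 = (q + 2)*(q^3 + q^2 - 9*q - 9) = (q - 3)*(q + 2)*(q^2 + 4*q + 3) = (q - 3)*(q + 2)*(q + 3)*(q + 1)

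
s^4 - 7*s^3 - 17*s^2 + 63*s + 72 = (s - 8)*(s - 3)*(s + 1)*(s + 3)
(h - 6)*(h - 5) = h^2 - 11*h + 30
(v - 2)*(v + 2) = v^2 - 4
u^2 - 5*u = u*(u - 5)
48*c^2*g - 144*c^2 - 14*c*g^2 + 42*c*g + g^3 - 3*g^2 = (-8*c + g)*(-6*c + g)*(g - 3)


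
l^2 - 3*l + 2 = (l - 2)*(l - 1)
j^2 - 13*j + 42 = (j - 7)*(j - 6)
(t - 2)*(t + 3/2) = t^2 - t/2 - 3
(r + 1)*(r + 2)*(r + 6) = r^3 + 9*r^2 + 20*r + 12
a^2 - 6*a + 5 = (a - 5)*(a - 1)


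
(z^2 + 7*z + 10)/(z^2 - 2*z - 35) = (z + 2)/(z - 7)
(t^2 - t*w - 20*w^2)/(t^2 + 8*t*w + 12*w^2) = (t^2 - t*w - 20*w^2)/(t^2 + 8*t*w + 12*w^2)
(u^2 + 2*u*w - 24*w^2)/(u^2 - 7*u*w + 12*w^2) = (u + 6*w)/(u - 3*w)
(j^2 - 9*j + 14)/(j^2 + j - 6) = (j - 7)/(j + 3)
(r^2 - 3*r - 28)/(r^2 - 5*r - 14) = (r + 4)/(r + 2)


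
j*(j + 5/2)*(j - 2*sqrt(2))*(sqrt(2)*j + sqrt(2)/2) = sqrt(2)*j^4 - 4*j^3 + 3*sqrt(2)*j^3 - 12*j^2 + 5*sqrt(2)*j^2/4 - 5*j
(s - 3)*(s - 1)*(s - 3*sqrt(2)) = s^3 - 3*sqrt(2)*s^2 - 4*s^2 + 3*s + 12*sqrt(2)*s - 9*sqrt(2)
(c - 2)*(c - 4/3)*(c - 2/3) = c^3 - 4*c^2 + 44*c/9 - 16/9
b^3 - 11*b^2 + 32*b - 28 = (b - 7)*(b - 2)^2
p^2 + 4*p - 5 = (p - 1)*(p + 5)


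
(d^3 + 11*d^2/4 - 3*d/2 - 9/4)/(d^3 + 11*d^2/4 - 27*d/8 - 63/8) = 2*(4*d^2 - d - 3)/(8*d^2 - 2*d - 21)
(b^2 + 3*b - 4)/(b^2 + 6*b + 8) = (b - 1)/(b + 2)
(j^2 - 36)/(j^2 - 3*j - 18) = (j + 6)/(j + 3)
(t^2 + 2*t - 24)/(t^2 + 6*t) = (t - 4)/t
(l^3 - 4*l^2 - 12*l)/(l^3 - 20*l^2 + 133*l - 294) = l*(l + 2)/(l^2 - 14*l + 49)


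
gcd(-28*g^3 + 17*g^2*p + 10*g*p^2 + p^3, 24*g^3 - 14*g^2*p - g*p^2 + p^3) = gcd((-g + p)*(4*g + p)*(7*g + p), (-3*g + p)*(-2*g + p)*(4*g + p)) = 4*g + p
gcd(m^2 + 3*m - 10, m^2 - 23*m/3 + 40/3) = 1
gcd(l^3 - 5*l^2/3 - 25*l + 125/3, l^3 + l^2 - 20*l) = l + 5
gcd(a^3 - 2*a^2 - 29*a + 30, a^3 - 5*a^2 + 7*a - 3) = a - 1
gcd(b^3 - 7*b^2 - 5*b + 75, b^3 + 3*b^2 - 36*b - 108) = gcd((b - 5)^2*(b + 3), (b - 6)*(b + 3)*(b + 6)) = b + 3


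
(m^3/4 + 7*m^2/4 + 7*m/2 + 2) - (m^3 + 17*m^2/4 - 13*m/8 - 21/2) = -3*m^3/4 - 5*m^2/2 + 41*m/8 + 25/2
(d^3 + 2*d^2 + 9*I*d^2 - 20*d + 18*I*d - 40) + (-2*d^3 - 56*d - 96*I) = -d^3 + 2*d^2 + 9*I*d^2 - 76*d + 18*I*d - 40 - 96*I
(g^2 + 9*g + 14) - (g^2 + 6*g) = 3*g + 14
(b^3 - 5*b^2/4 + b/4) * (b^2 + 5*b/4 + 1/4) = b^5 - 17*b^3/16 + b/16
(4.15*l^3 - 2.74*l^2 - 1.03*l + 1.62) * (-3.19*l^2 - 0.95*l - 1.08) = -13.2385*l^5 + 4.7981*l^4 + 1.4067*l^3 - 1.2301*l^2 - 0.4266*l - 1.7496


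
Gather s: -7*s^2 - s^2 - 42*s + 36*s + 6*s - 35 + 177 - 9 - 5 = 128 - 8*s^2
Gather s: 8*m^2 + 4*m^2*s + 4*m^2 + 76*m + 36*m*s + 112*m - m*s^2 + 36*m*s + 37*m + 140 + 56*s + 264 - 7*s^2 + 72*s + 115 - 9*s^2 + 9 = 12*m^2 + 225*m + s^2*(-m - 16) + s*(4*m^2 + 72*m + 128) + 528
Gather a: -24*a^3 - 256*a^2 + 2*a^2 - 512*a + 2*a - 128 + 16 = -24*a^3 - 254*a^2 - 510*a - 112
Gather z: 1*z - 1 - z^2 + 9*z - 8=-z^2 + 10*z - 9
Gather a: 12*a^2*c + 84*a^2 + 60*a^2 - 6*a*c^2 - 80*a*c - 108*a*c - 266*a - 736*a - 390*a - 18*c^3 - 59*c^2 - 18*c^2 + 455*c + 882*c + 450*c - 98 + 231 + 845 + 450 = a^2*(12*c + 144) + a*(-6*c^2 - 188*c - 1392) - 18*c^3 - 77*c^2 + 1787*c + 1428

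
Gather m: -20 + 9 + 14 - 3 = 0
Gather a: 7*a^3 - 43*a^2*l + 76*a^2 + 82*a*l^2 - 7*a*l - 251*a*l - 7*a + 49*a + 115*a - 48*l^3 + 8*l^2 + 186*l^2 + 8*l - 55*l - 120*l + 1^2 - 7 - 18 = 7*a^3 + a^2*(76 - 43*l) + a*(82*l^2 - 258*l + 157) - 48*l^3 + 194*l^2 - 167*l - 24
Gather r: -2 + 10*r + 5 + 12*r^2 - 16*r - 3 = 12*r^2 - 6*r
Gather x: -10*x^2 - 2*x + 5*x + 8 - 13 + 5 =-10*x^2 + 3*x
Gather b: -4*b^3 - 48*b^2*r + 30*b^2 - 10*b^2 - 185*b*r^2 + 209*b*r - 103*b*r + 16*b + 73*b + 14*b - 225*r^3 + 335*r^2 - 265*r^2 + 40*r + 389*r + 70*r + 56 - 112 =-4*b^3 + b^2*(20 - 48*r) + b*(-185*r^2 + 106*r + 103) - 225*r^3 + 70*r^2 + 499*r - 56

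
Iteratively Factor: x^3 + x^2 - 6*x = (x - 2)*(x^2 + 3*x) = (x - 2)*(x + 3)*(x)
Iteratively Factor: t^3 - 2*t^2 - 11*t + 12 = (t - 4)*(t^2 + 2*t - 3) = (t - 4)*(t - 1)*(t + 3)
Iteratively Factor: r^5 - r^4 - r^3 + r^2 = (r - 1)*(r^4 - r^2) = r*(r - 1)*(r^3 - r) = r*(r - 1)^2*(r^2 + r) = r*(r - 1)^2*(r + 1)*(r)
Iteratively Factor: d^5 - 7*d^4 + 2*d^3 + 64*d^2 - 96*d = (d - 4)*(d^4 - 3*d^3 - 10*d^2 + 24*d) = (d - 4)*(d + 3)*(d^3 - 6*d^2 + 8*d) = d*(d - 4)*(d + 3)*(d^2 - 6*d + 8) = d*(d - 4)*(d - 2)*(d + 3)*(d - 4)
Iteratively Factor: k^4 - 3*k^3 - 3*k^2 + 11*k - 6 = (k - 1)*(k^3 - 2*k^2 - 5*k + 6) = (k - 1)^2*(k^2 - k - 6) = (k - 1)^2*(k + 2)*(k - 3)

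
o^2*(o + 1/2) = o^3 + o^2/2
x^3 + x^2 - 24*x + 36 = (x - 3)*(x - 2)*(x + 6)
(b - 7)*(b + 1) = b^2 - 6*b - 7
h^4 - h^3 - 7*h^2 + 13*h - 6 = (h - 2)*(h - 1)^2*(h + 3)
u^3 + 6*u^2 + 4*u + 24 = (u + 6)*(u - 2*I)*(u + 2*I)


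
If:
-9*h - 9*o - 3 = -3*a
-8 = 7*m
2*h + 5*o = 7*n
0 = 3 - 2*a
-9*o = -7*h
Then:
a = 3/2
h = 3/32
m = -8/7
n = 53/672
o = 7/96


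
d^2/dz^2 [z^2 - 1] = 2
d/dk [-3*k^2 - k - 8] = -6*k - 1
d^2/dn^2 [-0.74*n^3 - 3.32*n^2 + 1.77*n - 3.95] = -4.44*n - 6.64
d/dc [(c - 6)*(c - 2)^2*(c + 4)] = 4*c^3 - 18*c^2 - 24*c + 88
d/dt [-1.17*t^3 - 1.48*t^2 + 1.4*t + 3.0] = -3.51*t^2 - 2.96*t + 1.4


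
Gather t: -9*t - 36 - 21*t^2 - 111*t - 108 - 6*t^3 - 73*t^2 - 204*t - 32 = -6*t^3 - 94*t^2 - 324*t - 176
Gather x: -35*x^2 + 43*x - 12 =-35*x^2 + 43*x - 12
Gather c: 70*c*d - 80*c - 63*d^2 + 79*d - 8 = c*(70*d - 80) - 63*d^2 + 79*d - 8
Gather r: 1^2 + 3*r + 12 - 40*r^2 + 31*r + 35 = -40*r^2 + 34*r + 48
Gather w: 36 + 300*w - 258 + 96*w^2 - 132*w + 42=96*w^2 + 168*w - 180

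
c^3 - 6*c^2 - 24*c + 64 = (c - 8)*(c - 2)*(c + 4)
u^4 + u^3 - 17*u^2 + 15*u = u*(u - 3)*(u - 1)*(u + 5)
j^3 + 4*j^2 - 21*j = j*(j - 3)*(j + 7)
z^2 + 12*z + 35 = (z + 5)*(z + 7)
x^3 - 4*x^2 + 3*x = x*(x - 3)*(x - 1)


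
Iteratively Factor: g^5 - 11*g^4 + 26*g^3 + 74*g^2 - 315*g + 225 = (g - 5)*(g^4 - 6*g^3 - 4*g^2 + 54*g - 45) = (g - 5)*(g - 3)*(g^3 - 3*g^2 - 13*g + 15) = (g - 5)*(g - 3)*(g + 3)*(g^2 - 6*g + 5) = (g - 5)^2*(g - 3)*(g + 3)*(g - 1)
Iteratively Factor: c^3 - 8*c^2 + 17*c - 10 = (c - 5)*(c^2 - 3*c + 2) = (c - 5)*(c - 1)*(c - 2)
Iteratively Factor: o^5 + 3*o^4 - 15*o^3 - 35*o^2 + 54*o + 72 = (o + 1)*(o^4 + 2*o^3 - 17*o^2 - 18*o + 72) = (o + 1)*(o + 4)*(o^3 - 2*o^2 - 9*o + 18) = (o + 1)*(o + 3)*(o + 4)*(o^2 - 5*o + 6) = (o - 3)*(o + 1)*(o + 3)*(o + 4)*(o - 2)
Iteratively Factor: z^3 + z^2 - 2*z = (z + 2)*(z^2 - z) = z*(z + 2)*(z - 1)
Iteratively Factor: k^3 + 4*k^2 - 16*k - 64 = (k - 4)*(k^2 + 8*k + 16) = (k - 4)*(k + 4)*(k + 4)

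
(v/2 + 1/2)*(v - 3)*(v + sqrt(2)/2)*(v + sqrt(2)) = v^4/2 - v^3 + 3*sqrt(2)*v^3/4 - 3*sqrt(2)*v^2/2 - v^2 - 9*sqrt(2)*v/4 - v - 3/2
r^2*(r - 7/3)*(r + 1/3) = r^4 - 2*r^3 - 7*r^2/9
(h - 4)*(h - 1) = h^2 - 5*h + 4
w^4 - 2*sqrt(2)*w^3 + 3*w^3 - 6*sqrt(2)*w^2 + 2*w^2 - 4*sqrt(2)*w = w*(w + 1)*(w + 2)*(w - 2*sqrt(2))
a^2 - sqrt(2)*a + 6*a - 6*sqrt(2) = (a + 6)*(a - sqrt(2))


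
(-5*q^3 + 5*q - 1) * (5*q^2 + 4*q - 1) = -25*q^5 - 20*q^4 + 30*q^3 + 15*q^2 - 9*q + 1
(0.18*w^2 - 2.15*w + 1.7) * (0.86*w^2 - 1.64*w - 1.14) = 0.1548*w^4 - 2.1442*w^3 + 4.7828*w^2 - 0.337*w - 1.938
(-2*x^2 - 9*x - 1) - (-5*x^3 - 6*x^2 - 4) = 5*x^3 + 4*x^2 - 9*x + 3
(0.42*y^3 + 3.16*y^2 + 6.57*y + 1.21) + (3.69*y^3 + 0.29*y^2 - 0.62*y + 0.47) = 4.11*y^3 + 3.45*y^2 + 5.95*y + 1.68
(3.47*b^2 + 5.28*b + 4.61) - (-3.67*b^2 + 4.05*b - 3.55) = 7.14*b^2 + 1.23*b + 8.16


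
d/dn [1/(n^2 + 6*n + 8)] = 2*(-n - 3)/(n^2 + 6*n + 8)^2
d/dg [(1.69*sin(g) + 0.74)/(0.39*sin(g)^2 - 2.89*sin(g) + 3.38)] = (-0.6591*sin(g)^2 - 0.5772*sin(g) + 7.8508)*cos(g)/(0.1521*sin(g)^4 - 2.2542*sin(g)^3 + 10.9885*sin(g)^2 - 19.5364*sin(g) + 11.4244)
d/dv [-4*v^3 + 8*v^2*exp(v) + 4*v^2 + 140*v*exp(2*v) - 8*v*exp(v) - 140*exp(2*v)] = 8*v^2*exp(v) - 12*v^2 + 280*v*exp(2*v) + 8*v*exp(v) + 8*v - 140*exp(2*v) - 8*exp(v)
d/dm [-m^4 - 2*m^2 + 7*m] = -4*m^3 - 4*m + 7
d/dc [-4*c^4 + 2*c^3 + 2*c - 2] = -16*c^3 + 6*c^2 + 2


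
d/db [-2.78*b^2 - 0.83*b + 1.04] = -5.56*b - 0.83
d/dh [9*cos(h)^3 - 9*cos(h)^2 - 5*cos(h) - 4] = (-27*cos(h)^2 + 18*cos(h) + 5)*sin(h)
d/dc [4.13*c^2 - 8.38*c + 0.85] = 8.26*c - 8.38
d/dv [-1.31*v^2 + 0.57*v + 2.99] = 0.57 - 2.62*v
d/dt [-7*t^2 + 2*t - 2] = 2 - 14*t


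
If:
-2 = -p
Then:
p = 2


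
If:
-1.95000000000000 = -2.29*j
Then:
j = 0.85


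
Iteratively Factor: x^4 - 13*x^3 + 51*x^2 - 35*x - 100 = (x - 5)*(x^3 - 8*x^2 + 11*x + 20) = (x - 5)*(x - 4)*(x^2 - 4*x - 5) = (x - 5)^2*(x - 4)*(x + 1)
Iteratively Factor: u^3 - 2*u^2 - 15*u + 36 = (u + 4)*(u^2 - 6*u + 9) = (u - 3)*(u + 4)*(u - 3)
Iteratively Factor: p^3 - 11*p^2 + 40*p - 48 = (p - 4)*(p^2 - 7*p + 12) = (p - 4)^2*(p - 3)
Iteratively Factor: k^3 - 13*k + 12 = (k - 1)*(k^2 + k - 12) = (k - 3)*(k - 1)*(k + 4)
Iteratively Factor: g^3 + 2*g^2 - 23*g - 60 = (g + 3)*(g^2 - g - 20) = (g + 3)*(g + 4)*(g - 5)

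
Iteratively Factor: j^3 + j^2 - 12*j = (j - 3)*(j^2 + 4*j) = j*(j - 3)*(j + 4)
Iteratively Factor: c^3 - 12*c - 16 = (c - 4)*(c^2 + 4*c + 4) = (c - 4)*(c + 2)*(c + 2)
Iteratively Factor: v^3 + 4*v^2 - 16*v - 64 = (v - 4)*(v^2 + 8*v + 16) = (v - 4)*(v + 4)*(v + 4)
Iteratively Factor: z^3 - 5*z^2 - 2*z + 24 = (z - 4)*(z^2 - z - 6) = (z - 4)*(z - 3)*(z + 2)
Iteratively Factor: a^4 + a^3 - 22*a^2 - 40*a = (a + 2)*(a^3 - a^2 - 20*a) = a*(a + 2)*(a^2 - a - 20) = a*(a - 5)*(a + 2)*(a + 4)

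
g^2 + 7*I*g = g*(g + 7*I)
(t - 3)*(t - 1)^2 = t^3 - 5*t^2 + 7*t - 3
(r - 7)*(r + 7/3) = r^2 - 14*r/3 - 49/3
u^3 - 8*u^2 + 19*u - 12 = (u - 4)*(u - 3)*(u - 1)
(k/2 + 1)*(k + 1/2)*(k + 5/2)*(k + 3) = k^4/2 + 4*k^3 + 89*k^2/8 + 97*k/8 + 15/4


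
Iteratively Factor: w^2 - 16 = (w + 4)*(w - 4)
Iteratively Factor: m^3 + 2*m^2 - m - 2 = (m + 2)*(m^2 - 1) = (m + 1)*(m + 2)*(m - 1)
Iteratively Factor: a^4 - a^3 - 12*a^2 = (a)*(a^3 - a^2 - 12*a) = a^2*(a^2 - a - 12) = a^2*(a - 4)*(a + 3)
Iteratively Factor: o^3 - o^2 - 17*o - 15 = (o - 5)*(o^2 + 4*o + 3) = (o - 5)*(o + 1)*(o + 3)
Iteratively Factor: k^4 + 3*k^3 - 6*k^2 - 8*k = (k + 1)*(k^3 + 2*k^2 - 8*k) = k*(k + 1)*(k^2 + 2*k - 8) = k*(k + 1)*(k + 4)*(k - 2)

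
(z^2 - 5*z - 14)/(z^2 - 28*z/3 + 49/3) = 3*(z + 2)/(3*z - 7)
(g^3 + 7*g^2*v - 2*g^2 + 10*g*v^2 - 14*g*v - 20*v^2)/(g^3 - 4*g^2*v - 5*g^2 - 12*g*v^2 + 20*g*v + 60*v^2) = (-g^2 - 5*g*v + 2*g + 10*v)/(-g^2 + 6*g*v + 5*g - 30*v)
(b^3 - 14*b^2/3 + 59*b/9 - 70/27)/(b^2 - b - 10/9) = (9*b^2 - 27*b + 14)/(3*(3*b + 2))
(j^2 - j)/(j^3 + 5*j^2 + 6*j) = (j - 1)/(j^2 + 5*j + 6)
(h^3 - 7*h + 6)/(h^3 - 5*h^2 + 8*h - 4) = (h + 3)/(h - 2)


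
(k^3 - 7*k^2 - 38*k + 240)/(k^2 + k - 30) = k - 8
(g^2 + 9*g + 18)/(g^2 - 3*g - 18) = (g + 6)/(g - 6)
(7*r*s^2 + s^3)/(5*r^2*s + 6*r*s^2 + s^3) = s*(7*r + s)/(5*r^2 + 6*r*s + s^2)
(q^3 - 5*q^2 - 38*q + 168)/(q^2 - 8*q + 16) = (q^2 - q - 42)/(q - 4)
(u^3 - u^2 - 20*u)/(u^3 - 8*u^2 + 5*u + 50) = u*(u + 4)/(u^2 - 3*u - 10)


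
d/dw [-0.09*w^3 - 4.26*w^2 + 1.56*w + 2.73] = -0.27*w^2 - 8.52*w + 1.56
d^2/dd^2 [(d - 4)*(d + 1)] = 2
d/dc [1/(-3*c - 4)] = 3/(3*c + 4)^2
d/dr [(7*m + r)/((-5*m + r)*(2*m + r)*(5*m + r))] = (125*m^3 - 28*m^2*r - 23*m*r^2 - 2*r^3)/(2500*m^6 + 2500*m^5*r + 425*m^4*r^2 - 200*m^3*r^3 - 46*m^2*r^4 + 4*m*r^5 + r^6)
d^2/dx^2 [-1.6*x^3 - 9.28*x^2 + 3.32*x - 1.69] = -9.6*x - 18.56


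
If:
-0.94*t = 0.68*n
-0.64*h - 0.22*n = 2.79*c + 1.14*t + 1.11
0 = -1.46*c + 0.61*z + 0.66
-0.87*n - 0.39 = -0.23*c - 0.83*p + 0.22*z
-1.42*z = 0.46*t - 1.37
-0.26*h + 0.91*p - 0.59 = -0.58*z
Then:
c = 0.67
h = -6.43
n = -1.86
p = -1.52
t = 1.34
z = 0.53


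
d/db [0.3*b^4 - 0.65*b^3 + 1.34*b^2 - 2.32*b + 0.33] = 1.2*b^3 - 1.95*b^2 + 2.68*b - 2.32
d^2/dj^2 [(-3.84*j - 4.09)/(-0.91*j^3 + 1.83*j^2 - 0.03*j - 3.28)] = (19.079424*j^5 + 2.27463600000002*j^4 - 83.467344*j^3 - 54.687636*j^2 + 63.701058*j + 48.351282)/(0.753571*j^9 - 4.546269*j^8 + 9.217026*j^7 + 1.720263*j^6 - 32.469246*j^5 + 33.485499*j^4 + 28.290027*j^3 - 59.05476*j^2 + 0.968256*j + 35.287552)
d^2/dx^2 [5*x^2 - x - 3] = 10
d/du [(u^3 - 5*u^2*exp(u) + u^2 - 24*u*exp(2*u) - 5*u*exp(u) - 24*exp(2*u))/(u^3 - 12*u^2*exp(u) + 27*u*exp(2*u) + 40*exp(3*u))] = (7*u^3*exp(u) + 10*u^2*exp(2*u) - u^2 + 15*u*exp(3*u) - 6*u*exp(u) + 7*exp(2*u))/(u^4 - 8*u^3*exp(u) + 6*u^2*exp(2*u) + 40*u*exp(3*u) + 25*exp(4*u))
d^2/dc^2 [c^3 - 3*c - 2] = 6*c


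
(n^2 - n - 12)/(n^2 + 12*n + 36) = (n^2 - n - 12)/(n^2 + 12*n + 36)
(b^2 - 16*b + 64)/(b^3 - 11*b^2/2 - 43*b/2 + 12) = 2*(b - 8)/(2*b^2 + 5*b - 3)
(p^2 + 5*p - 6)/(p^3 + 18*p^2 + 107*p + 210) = (p - 1)/(p^2 + 12*p + 35)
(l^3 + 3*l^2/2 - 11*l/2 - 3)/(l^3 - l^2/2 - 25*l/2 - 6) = (l - 2)/(l - 4)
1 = 1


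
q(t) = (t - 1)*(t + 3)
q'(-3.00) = -4.00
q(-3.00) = 0.00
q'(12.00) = 26.00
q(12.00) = 165.00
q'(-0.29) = 1.42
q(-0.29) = -3.50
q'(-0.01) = 1.98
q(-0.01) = -3.02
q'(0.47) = 2.94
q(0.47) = -1.84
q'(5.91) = 13.82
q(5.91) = 43.75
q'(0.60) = 3.20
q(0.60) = -1.44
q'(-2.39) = -2.78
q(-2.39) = -2.07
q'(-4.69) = -7.38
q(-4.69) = 9.62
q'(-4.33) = -6.66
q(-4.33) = 7.09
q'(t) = 2*t + 2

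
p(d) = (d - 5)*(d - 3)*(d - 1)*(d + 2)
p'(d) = (d - 5)*(d - 3)*(d - 1) + (d - 5)*(d - 3)*(d + 2) + (d - 5)*(d - 1)*(d + 2) + (d - 3)*(d - 1)*(d + 2)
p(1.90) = 11.97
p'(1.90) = 1.63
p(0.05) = -28.44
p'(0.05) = 31.45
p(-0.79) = -47.53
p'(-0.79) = 8.02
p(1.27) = 5.70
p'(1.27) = 18.02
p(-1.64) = -29.28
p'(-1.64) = -59.53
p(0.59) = -11.29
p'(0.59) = 30.41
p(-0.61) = -45.32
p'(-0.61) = 16.18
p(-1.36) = -41.88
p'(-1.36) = -31.50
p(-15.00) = 74880.00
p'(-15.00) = -18344.00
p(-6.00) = 2772.00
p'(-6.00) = -1649.00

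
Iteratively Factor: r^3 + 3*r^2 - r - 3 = (r - 1)*(r^2 + 4*r + 3) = (r - 1)*(r + 1)*(r + 3)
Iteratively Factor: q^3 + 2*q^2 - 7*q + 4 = (q - 1)*(q^2 + 3*q - 4) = (q - 1)^2*(q + 4)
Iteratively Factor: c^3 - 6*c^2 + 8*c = (c - 4)*(c^2 - 2*c) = c*(c - 4)*(c - 2)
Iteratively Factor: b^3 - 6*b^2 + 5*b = (b)*(b^2 - 6*b + 5) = b*(b - 5)*(b - 1)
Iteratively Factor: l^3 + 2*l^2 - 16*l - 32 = (l + 2)*(l^2 - 16) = (l - 4)*(l + 2)*(l + 4)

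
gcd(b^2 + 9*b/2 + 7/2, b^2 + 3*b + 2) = b + 1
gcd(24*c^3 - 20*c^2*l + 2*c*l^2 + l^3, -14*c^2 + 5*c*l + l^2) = 2*c - l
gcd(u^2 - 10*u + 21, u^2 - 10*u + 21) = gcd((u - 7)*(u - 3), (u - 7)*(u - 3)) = u^2 - 10*u + 21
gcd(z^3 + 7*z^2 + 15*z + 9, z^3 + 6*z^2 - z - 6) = z + 1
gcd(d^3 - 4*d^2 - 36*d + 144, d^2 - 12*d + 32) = d - 4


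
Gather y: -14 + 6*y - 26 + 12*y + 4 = 18*y - 36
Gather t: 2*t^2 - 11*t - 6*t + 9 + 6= 2*t^2 - 17*t + 15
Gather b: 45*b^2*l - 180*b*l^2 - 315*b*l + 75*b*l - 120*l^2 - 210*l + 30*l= 45*b^2*l + b*(-180*l^2 - 240*l) - 120*l^2 - 180*l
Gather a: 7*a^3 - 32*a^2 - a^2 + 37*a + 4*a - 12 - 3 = 7*a^3 - 33*a^2 + 41*a - 15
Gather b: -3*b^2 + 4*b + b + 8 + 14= -3*b^2 + 5*b + 22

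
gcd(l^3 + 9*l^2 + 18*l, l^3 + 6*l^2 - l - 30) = l + 3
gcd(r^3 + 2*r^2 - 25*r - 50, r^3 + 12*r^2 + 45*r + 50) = r^2 + 7*r + 10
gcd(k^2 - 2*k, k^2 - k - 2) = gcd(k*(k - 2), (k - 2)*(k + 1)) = k - 2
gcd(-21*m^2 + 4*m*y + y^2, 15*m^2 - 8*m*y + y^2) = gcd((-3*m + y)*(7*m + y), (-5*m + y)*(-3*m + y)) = -3*m + y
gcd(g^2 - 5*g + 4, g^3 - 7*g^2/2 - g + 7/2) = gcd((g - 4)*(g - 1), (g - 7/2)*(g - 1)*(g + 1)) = g - 1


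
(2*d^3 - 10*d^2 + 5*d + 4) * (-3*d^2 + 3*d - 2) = -6*d^5 + 36*d^4 - 49*d^3 + 23*d^2 + 2*d - 8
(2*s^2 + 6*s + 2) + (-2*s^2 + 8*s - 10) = 14*s - 8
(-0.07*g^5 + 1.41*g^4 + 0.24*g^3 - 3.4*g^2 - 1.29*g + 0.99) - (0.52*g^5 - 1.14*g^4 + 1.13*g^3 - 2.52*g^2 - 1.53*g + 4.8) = -0.59*g^5 + 2.55*g^4 - 0.89*g^3 - 0.88*g^2 + 0.24*g - 3.81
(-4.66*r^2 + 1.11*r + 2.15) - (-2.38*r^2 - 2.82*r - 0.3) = -2.28*r^2 + 3.93*r + 2.45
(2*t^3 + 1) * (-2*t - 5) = -4*t^4 - 10*t^3 - 2*t - 5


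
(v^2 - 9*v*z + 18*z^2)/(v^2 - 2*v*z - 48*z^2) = (-v^2 + 9*v*z - 18*z^2)/(-v^2 + 2*v*z + 48*z^2)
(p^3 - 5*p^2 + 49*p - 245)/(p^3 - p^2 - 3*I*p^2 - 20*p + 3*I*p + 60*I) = (p^2 + 49)/(p^2 + p*(4 - 3*I) - 12*I)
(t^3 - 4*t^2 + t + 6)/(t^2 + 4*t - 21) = (t^2 - t - 2)/(t + 7)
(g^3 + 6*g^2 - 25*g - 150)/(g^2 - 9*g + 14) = (g^3 + 6*g^2 - 25*g - 150)/(g^2 - 9*g + 14)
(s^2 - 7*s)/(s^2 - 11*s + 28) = s/(s - 4)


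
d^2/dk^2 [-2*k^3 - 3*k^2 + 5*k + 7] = -12*k - 6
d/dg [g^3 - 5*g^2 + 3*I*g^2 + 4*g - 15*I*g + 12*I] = 3*g^2 + g*(-10 + 6*I) + 4 - 15*I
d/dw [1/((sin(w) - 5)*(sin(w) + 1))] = 2*(2 - sin(w))*cos(w)/((sin(w) - 5)^2*(sin(w) + 1)^2)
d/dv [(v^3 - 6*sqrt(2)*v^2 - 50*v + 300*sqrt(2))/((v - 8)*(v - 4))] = (v^4 - 24*v^3 + 72*sqrt(2)*v^2 + 146*v^2 - 984*sqrt(2)*v - 1600 + 3600*sqrt(2))/(v^4 - 24*v^3 + 208*v^2 - 768*v + 1024)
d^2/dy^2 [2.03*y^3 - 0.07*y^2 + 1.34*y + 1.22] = 12.18*y - 0.14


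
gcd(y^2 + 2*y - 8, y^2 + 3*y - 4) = y + 4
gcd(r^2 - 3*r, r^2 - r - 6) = r - 3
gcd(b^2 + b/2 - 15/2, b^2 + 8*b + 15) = b + 3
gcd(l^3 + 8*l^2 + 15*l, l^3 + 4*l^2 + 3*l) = l^2 + 3*l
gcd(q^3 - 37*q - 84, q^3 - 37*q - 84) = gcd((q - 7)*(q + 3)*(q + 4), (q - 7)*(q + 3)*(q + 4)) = q^3 - 37*q - 84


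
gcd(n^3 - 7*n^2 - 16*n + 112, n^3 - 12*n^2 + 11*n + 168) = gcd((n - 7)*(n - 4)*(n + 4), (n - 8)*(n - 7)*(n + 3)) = n - 7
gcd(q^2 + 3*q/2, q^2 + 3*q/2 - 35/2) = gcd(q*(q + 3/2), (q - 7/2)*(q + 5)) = 1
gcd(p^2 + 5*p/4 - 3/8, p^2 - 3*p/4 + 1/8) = p - 1/4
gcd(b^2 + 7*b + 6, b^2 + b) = b + 1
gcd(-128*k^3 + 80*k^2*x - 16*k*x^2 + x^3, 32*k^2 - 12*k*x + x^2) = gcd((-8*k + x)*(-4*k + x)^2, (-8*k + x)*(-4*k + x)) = 32*k^2 - 12*k*x + x^2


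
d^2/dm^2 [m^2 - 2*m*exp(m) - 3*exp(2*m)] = -2*m*exp(m) - 12*exp(2*m) - 4*exp(m) + 2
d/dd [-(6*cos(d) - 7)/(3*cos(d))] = 7*sin(d)/(3*cos(d)^2)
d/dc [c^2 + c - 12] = 2*c + 1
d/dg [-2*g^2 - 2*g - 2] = -4*g - 2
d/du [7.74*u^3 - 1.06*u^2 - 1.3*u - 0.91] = 23.22*u^2 - 2.12*u - 1.3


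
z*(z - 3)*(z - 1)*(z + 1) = z^4 - 3*z^3 - z^2 + 3*z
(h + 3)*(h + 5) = h^2 + 8*h + 15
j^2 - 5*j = j*(j - 5)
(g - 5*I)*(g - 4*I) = g^2 - 9*I*g - 20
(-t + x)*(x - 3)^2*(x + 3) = -t*x^3 + 3*t*x^2 + 9*t*x - 27*t + x^4 - 3*x^3 - 9*x^2 + 27*x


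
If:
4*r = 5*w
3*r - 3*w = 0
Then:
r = 0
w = 0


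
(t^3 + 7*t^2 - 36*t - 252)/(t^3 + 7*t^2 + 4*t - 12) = (t^2 + t - 42)/(t^2 + t - 2)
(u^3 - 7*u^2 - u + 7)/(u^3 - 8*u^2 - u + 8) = (u - 7)/(u - 8)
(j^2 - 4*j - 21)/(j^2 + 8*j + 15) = (j - 7)/(j + 5)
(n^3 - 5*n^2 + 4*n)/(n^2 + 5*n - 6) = n*(n - 4)/(n + 6)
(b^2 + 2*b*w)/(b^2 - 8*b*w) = (b + 2*w)/(b - 8*w)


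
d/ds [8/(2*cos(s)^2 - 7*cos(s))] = 8*(4*cos(s) - 7)*sin(s)/((2*cos(s) - 7)^2*cos(s)^2)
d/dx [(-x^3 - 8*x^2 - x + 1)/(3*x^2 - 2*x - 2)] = (-3*x^4 + 4*x^3 + 25*x^2 + 26*x + 4)/(9*x^4 - 12*x^3 - 8*x^2 + 8*x + 4)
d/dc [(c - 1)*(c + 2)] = 2*c + 1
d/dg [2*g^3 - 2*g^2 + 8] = 2*g*(3*g - 2)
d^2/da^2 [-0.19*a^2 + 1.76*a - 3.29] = -0.380000000000000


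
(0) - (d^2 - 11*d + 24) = -d^2 + 11*d - 24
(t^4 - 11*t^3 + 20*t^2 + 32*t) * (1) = t^4 - 11*t^3 + 20*t^2 + 32*t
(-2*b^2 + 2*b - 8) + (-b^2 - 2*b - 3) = -3*b^2 - 11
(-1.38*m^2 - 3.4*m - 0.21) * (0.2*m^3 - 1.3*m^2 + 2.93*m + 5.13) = -0.276*m^5 + 1.114*m^4 + 0.3346*m^3 - 16.7684*m^2 - 18.0573*m - 1.0773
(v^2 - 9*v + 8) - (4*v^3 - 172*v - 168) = -4*v^3 + v^2 + 163*v + 176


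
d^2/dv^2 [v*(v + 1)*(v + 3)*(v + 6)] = 12*v^2 + 60*v + 54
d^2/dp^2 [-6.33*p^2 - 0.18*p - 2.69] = -12.6600000000000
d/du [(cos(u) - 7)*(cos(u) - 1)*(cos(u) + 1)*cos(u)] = -7*sin(u)/4 + 21*sin(3*u)/4 - sin(4*u)/2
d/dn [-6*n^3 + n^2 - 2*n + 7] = -18*n^2 + 2*n - 2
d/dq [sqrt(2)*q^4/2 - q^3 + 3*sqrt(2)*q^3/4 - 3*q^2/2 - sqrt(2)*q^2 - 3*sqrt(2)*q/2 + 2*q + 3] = 2*sqrt(2)*q^3 - 3*q^2 + 9*sqrt(2)*q^2/4 - 3*q - 2*sqrt(2)*q - 3*sqrt(2)/2 + 2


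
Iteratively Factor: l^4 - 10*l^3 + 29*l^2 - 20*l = (l - 4)*(l^3 - 6*l^2 + 5*l) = (l - 4)*(l - 1)*(l^2 - 5*l) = l*(l - 4)*(l - 1)*(l - 5)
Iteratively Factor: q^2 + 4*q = (q + 4)*(q)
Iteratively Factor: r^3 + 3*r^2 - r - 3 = (r - 1)*(r^2 + 4*r + 3) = (r - 1)*(r + 3)*(r + 1)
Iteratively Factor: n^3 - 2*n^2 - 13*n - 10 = (n + 2)*(n^2 - 4*n - 5) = (n + 1)*(n + 2)*(n - 5)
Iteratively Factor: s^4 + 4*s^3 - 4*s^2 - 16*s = (s)*(s^3 + 4*s^2 - 4*s - 16) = s*(s - 2)*(s^2 + 6*s + 8) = s*(s - 2)*(s + 2)*(s + 4)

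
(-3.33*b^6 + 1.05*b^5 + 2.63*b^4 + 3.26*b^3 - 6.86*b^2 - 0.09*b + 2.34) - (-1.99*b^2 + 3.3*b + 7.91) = -3.33*b^6 + 1.05*b^5 + 2.63*b^4 + 3.26*b^3 - 4.87*b^2 - 3.39*b - 5.57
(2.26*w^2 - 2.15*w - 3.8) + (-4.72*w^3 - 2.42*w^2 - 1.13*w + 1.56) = -4.72*w^3 - 0.16*w^2 - 3.28*w - 2.24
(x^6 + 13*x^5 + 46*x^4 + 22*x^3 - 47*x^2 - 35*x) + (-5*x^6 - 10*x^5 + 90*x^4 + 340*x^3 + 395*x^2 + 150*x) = -4*x^6 + 3*x^5 + 136*x^4 + 362*x^3 + 348*x^2 + 115*x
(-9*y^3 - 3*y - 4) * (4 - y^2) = 9*y^5 - 33*y^3 + 4*y^2 - 12*y - 16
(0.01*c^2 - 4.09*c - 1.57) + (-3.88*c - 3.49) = 0.01*c^2 - 7.97*c - 5.06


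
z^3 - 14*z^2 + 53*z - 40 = (z - 8)*(z - 5)*(z - 1)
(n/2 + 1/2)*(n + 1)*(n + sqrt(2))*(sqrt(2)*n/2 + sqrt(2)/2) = sqrt(2)*n^4/4 + n^3/2 + 3*sqrt(2)*n^3/4 + 3*sqrt(2)*n^2/4 + 3*n^2/2 + sqrt(2)*n/4 + 3*n/2 + 1/2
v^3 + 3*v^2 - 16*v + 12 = (v - 2)*(v - 1)*(v + 6)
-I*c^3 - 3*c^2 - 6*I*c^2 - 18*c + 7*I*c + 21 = (c + 7)*(c - 3*I)*(-I*c + I)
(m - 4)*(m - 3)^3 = m^4 - 13*m^3 + 63*m^2 - 135*m + 108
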